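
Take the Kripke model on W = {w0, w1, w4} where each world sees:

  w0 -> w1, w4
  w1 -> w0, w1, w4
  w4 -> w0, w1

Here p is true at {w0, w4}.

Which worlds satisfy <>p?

{w0, w1, w4}

w0: successors {w1, w4}; p there: w1:F, w4:T. ✓
w1: successors {w0, w1, w4}; p there: w0:T, w1:F, w4:T. ✓
w4: successors {w0, w1}; p there: w0:T, w1:F. ✓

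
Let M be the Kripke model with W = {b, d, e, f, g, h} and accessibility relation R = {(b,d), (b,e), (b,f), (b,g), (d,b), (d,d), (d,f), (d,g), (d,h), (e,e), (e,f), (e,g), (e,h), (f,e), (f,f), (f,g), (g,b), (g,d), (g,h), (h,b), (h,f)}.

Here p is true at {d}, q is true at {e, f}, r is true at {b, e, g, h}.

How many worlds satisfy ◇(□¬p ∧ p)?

0

b: successors {d, e, f, g}; □¬p ∧ p there: d:F, e:F, f:F, g:F. ✗
d: successors {b, d, f, g, h}; □¬p ∧ p there: b:F, d:F, f:F, g:F, h:F. ✗
e: successors {e, f, g, h}; □¬p ∧ p there: e:F, f:F, g:F, h:F. ✗
f: successors {e, f, g}; □¬p ∧ p there: e:F, f:F, g:F. ✗
g: successors {b, d, h}; □¬p ∧ p there: b:F, d:F, h:F. ✗
h: successors {b, f}; □¬p ∧ p there: b:F, f:F. ✗
Satisfying worlds: ∅.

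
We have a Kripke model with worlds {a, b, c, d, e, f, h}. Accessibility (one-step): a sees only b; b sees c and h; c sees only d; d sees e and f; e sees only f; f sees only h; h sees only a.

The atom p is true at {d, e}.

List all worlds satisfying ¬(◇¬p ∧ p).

a: ◇¬p ∧ p is F. ✓
b: ◇¬p ∧ p is F. ✓
c: ◇¬p ∧ p is F. ✓
d: ◇¬p ∧ p is T. ✗
e: ◇¬p ∧ p is T. ✗
f: ◇¬p ∧ p is F. ✓
h: ◇¬p ∧ p is F. ✓

{a, b, c, f, h}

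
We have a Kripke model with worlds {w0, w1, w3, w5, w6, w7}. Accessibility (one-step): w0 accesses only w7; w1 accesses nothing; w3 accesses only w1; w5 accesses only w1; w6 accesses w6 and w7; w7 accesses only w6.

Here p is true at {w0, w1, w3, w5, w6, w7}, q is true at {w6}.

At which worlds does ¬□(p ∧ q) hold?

w0: □(p ∧ q) is F. ✓
w1: □(p ∧ q) is T. ✗
w3: □(p ∧ q) is F. ✓
w5: □(p ∧ q) is F. ✓
w6: □(p ∧ q) is F. ✓
w7: □(p ∧ q) is T. ✗

{w0, w3, w5, w6}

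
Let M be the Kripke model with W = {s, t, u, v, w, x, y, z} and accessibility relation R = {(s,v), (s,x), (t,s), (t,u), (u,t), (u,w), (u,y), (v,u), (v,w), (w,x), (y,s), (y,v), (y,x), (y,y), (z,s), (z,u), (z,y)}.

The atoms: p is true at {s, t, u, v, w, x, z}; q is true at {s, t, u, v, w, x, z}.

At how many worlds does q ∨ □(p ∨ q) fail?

1

s: q is T, □(p ∨ q) is T. ✓
t: q is T, □(p ∨ q) is T. ✓
u: q is T, □(p ∨ q) is F. ✓
v: q is T, □(p ∨ q) is T. ✓
w: q is T, □(p ∨ q) is T. ✓
x: q is T, □(p ∨ q) is T. ✓
y: q is F, □(p ∨ q) is F. ✗
z: q is T, □(p ∨ q) is F. ✓
Satisfying worlds: {s, t, u, v, w, x, z}.
So q ∨ □(p ∨ q) fails at the other 1 world.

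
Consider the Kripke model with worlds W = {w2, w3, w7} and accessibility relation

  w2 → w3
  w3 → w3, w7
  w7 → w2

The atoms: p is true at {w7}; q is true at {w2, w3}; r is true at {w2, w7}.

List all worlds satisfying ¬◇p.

w2: ◇p is F. ✓
w3: ◇p is T. ✗
w7: ◇p is F. ✓

{w2, w7}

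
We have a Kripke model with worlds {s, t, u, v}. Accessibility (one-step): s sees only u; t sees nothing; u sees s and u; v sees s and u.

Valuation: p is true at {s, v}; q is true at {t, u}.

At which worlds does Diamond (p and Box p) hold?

∅

s: successors {u}; p and Box p there: u:F. ✗
t: no successors, so Diamond (p and Box p) fails. ✗
u: successors {s, u}; p and Box p there: s:F, u:F. ✗
v: successors {s, u}; p and Box p there: s:F, u:F. ✗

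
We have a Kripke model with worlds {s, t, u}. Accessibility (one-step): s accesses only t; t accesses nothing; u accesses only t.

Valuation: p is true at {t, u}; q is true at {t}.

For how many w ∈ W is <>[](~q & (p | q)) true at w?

s: successors {t}; [](~q & (p | q)) there: t:T. ✓
t: no successors, so <>[](~q & (p | q)) fails. ✗
u: successors {t}; [](~q & (p | q)) there: t:T. ✓
Satisfying worlds: {s, u}.

2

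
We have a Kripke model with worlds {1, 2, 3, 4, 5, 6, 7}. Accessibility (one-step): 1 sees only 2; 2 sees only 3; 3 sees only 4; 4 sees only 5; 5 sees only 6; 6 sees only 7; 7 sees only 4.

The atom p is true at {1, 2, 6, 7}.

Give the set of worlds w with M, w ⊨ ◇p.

1: successors {2}; p there: 2:T. ✓
2: successors {3}; p there: 3:F. ✗
3: successors {4}; p there: 4:F. ✗
4: successors {5}; p there: 5:F. ✗
5: successors {6}; p there: 6:T. ✓
6: successors {7}; p there: 7:T. ✓
7: successors {4}; p there: 4:F. ✗

{1, 5, 6}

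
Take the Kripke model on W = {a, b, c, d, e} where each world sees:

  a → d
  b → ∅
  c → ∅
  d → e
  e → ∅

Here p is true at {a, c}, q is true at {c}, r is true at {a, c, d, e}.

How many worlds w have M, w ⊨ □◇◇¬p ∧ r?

a: □◇◇¬p is F, r is T. ✗
b: □◇◇¬p is T, r is F. ✗
c: □◇◇¬p is T, r is T. ✓
d: □◇◇¬p is F, r is T. ✗
e: □◇◇¬p is T, r is T. ✓
Satisfying worlds: {c, e}.

2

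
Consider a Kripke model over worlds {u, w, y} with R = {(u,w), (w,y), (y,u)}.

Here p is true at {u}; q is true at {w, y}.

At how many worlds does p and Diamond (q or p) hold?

1

u: p is T, Diamond (q or p) is T. ✓
w: p is F, Diamond (q or p) is T. ✗
y: p is F, Diamond (q or p) is T. ✗
Satisfying worlds: {u}.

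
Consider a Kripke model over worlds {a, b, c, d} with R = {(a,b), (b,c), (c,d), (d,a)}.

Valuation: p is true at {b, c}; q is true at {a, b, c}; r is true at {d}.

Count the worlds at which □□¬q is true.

a: successors {b}; □¬q there: b:F. ✗
b: successors {c}; □¬q there: c:T. ✓
c: successors {d}; □¬q there: d:F. ✗
d: successors {a}; □¬q there: a:F. ✗
Satisfying worlds: {b}.

1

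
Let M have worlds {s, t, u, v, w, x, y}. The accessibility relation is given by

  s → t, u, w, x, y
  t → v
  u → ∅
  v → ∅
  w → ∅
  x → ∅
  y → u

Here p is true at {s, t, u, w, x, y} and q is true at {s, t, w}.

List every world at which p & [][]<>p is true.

s: p is T, [][]<>p is F. ✗
t: p is T, [][]<>p is T. ✓
u: p is T, [][]<>p is T. ✓
v: p is F, [][]<>p is T. ✗
w: p is T, [][]<>p is T. ✓
x: p is T, [][]<>p is T. ✓
y: p is T, [][]<>p is T. ✓

{t, u, w, x, y}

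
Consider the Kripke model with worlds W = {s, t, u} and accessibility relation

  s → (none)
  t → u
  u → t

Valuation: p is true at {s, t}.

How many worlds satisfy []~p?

2

s: no successors, so []~p holds vacuously. ✓
t: successors {u}; ~p there: u:T. ✓
u: successors {t}; ~p there: t:F. ✗
Satisfying worlds: {s, t}.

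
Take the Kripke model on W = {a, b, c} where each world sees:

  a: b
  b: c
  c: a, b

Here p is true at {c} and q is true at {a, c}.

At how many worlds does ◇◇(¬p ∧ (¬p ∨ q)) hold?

a: successors {b}; ◇(¬p ∧ (¬p ∨ q)) there: b:F. ✗
b: successors {c}; ◇(¬p ∧ (¬p ∨ q)) there: c:T. ✓
c: successors {a, b}; ◇(¬p ∧ (¬p ∨ q)) there: a:T, b:F. ✓
Satisfying worlds: {b, c}.

2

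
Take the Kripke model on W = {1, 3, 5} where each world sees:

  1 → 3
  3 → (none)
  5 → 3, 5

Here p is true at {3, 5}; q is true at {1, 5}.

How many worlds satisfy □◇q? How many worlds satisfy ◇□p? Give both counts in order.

For □◇q:
1: successors {3}; ◇q there: 3:F. ✗
3: no successors, so □◇q holds vacuously. ✓
5: successors {3, 5}; ◇q there: 3:F, 5:T. ✗
— 1 world.
For ◇□p:
1: successors {3}; □p there: 3:T. ✓
3: no successors, so ◇□p fails. ✗
5: successors {3, 5}; □p there: 3:T, 5:T. ✓
— 2 worlds.

1 and 2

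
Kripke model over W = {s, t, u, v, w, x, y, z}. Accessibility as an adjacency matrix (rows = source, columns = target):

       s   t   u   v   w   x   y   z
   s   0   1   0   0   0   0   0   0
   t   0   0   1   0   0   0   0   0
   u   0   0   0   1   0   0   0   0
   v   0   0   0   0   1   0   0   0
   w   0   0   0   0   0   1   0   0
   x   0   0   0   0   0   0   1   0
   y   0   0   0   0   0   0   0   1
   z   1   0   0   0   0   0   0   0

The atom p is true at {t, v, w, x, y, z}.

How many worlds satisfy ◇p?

6

s: successors {t}; p there: t:T. ✓
t: successors {u}; p there: u:F. ✗
u: successors {v}; p there: v:T. ✓
v: successors {w}; p there: w:T. ✓
w: successors {x}; p there: x:T. ✓
x: successors {y}; p there: y:T. ✓
y: successors {z}; p there: z:T. ✓
z: successors {s}; p there: s:F. ✗
Satisfying worlds: {s, u, v, w, x, y}.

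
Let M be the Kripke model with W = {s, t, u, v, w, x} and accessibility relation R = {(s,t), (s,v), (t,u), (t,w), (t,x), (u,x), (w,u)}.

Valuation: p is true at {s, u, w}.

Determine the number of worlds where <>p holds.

s: successors {t, v}; p there: t:F, v:F. ✗
t: successors {u, w, x}; p there: u:T, w:T, x:F. ✓
u: successors {x}; p there: x:F. ✗
v: no successors, so <>p fails. ✗
w: successors {u}; p there: u:T. ✓
x: no successors, so <>p fails. ✗
Satisfying worlds: {t, w}.

2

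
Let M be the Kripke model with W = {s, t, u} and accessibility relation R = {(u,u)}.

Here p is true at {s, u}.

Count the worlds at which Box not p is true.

s: no successors, so Box not p holds vacuously. ✓
t: no successors, so Box not p holds vacuously. ✓
u: successors {u}; not p there: u:F. ✗
Satisfying worlds: {s, t}.

2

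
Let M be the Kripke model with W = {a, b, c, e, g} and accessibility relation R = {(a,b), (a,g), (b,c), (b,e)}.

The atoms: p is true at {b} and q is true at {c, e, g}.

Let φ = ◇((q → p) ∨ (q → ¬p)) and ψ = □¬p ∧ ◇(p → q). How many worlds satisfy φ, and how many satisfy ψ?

2 and 1

For ◇((q → p) ∨ (q → ¬p)):
a: successors {b, g}; (q → p) ∨ (q → ¬p) there: b:T, g:T. ✓
b: successors {c, e}; (q → p) ∨ (q → ¬p) there: c:T, e:T. ✓
c: no successors, so ◇((q → p) ∨ (q → ¬p)) fails. ✗
e: no successors, so ◇((q → p) ∨ (q → ¬p)) fails. ✗
g: no successors, so ◇((q → p) ∨ (q → ¬p)) fails. ✗
— 2 worlds.
For □¬p ∧ ◇(p → q):
a: □¬p is F, ◇(p → q) is T. ✗
b: □¬p is T, ◇(p → q) is T. ✓
c: □¬p is T, ◇(p → q) is F. ✗
e: □¬p is T, ◇(p → q) is F. ✗
g: □¬p is T, ◇(p → q) is F. ✗
— 1 world.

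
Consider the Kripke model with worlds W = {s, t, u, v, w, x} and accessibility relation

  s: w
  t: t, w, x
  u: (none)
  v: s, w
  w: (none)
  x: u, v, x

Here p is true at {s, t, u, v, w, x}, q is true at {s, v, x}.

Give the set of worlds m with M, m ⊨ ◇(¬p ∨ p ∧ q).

{t, v, x}

s: successors {w}; ¬p ∨ p ∧ q there: w:F. ✗
t: successors {t, w, x}; ¬p ∨ p ∧ q there: t:F, w:F, x:T. ✓
u: no successors, so ◇(¬p ∨ p ∧ q) fails. ✗
v: successors {s, w}; ¬p ∨ p ∧ q there: s:T, w:F. ✓
w: no successors, so ◇(¬p ∨ p ∧ q) fails. ✗
x: successors {u, v, x}; ¬p ∨ p ∧ q there: u:F, v:T, x:T. ✓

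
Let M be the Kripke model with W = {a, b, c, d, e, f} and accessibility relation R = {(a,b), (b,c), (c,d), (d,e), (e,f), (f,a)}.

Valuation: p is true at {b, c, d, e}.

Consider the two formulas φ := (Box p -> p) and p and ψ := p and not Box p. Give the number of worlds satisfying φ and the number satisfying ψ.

4 and 1

For (Box p -> p) and p:
a: Box p -> p is F, p is F. ✗
b: Box p -> p is T, p is T. ✓
c: Box p -> p is T, p is T. ✓
d: Box p -> p is T, p is T. ✓
e: Box p -> p is T, p is T. ✓
f: Box p -> p is T, p is F. ✗
— 4 worlds.
For p and not Box p:
a: p is F, not Box p is F. ✗
b: p is T, not Box p is F. ✗
c: p is T, not Box p is F. ✗
d: p is T, not Box p is F. ✗
e: p is T, not Box p is T. ✓
f: p is F, not Box p is T. ✗
— 1 world.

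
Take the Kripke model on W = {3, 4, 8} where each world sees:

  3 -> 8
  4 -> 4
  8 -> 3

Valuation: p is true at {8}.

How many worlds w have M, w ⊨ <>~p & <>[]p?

1

3: <>~p is F, <>[]p is F. ✗
4: <>~p is T, <>[]p is F. ✗
8: <>~p is T, <>[]p is T. ✓
Satisfying worlds: {8}.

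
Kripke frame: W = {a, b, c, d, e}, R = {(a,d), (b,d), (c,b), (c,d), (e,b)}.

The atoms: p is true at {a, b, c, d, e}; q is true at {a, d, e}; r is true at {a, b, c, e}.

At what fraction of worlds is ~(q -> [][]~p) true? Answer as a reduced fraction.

a: q -> [][]~p is T. ✗
b: q -> [][]~p is T. ✗
c: q -> [][]~p is T. ✗
d: q -> [][]~p is T. ✗
e: q -> [][]~p is F. ✓
That's 1 of 5 worlds, so 1/5.

1/5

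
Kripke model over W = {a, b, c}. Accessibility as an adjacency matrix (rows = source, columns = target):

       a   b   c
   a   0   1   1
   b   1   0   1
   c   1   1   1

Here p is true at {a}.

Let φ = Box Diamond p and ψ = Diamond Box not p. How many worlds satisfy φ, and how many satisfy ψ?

1 and 2

For Box Diamond p:
a: successors {b, c}; Diamond p there: b:T, c:T. ✓
b: successors {a, c}; Diamond p there: a:F, c:T. ✗
c: successors {a, b, c}; Diamond p there: a:F, b:T, c:T. ✗
— 1 world.
For Diamond Box not p:
a: successors {b, c}; Box not p there: b:F, c:F. ✗
b: successors {a, c}; Box not p there: a:T, c:F. ✓
c: successors {a, b, c}; Box not p there: a:T, b:F, c:F. ✓
— 2 worlds.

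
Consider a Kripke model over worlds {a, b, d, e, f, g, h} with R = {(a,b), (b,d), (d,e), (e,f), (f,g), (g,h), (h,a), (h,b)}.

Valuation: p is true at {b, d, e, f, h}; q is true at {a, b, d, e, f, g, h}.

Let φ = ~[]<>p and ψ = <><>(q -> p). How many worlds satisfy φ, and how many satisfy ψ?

For ~[]<>p:
a: []<>p is T. ✗
b: []<>p is T. ✗
d: []<>p is T. ✗
e: []<>p is F. ✓
f: []<>p is T. ✗
g: []<>p is T. ✗
h: []<>p is T. ✗
— 1 world.
For <><>(q -> p):
a: successors {b}; <>(q -> p) there: b:T. ✓
b: successors {d}; <>(q -> p) there: d:T. ✓
d: successors {e}; <>(q -> p) there: e:T. ✓
e: successors {f}; <>(q -> p) there: f:F. ✗
f: successors {g}; <>(q -> p) there: g:T. ✓
g: successors {h}; <>(q -> p) there: h:T. ✓
h: successors {a, b}; <>(q -> p) there: a:T, b:T. ✓
— 6 worlds.

1 and 6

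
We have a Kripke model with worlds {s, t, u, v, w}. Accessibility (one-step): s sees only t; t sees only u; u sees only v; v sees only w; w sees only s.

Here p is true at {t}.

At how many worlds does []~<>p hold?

s: successors {t}; ~<>p there: t:T. ✓
t: successors {u}; ~<>p there: u:T. ✓
u: successors {v}; ~<>p there: v:T. ✓
v: successors {w}; ~<>p there: w:T. ✓
w: successors {s}; ~<>p there: s:F. ✗
Satisfying worlds: {s, t, u, v}.

4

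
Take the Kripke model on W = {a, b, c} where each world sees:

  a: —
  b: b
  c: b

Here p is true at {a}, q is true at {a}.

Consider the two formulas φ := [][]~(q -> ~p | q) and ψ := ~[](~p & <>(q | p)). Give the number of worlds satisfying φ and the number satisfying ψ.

1 and 2

For [][]~(q -> ~p | q):
a: no successors, so [][]~(q -> ~p | q) holds vacuously. ✓
b: successors {b}; []~(q -> ~p | q) there: b:F. ✗
c: successors {b}; []~(q -> ~p | q) there: b:F. ✗
— 1 world.
For ~[](~p & <>(q | p)):
a: [](~p & <>(q | p)) is T. ✗
b: [](~p & <>(q | p)) is F. ✓
c: [](~p & <>(q | p)) is F. ✓
— 2 worlds.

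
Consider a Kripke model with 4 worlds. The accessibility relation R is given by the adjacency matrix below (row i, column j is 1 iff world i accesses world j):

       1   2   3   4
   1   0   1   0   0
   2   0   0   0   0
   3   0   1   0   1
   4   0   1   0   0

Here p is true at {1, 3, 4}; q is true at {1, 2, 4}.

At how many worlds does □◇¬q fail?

1: successors {2}; ◇¬q there: 2:F. ✗
2: no successors, so □◇¬q holds vacuously. ✓
3: successors {2, 4}; ◇¬q there: 2:F, 4:F. ✗
4: successors {2}; ◇¬q there: 2:F. ✗
Satisfying worlds: {2}.
So □◇¬q fails at the other 3 worlds.

3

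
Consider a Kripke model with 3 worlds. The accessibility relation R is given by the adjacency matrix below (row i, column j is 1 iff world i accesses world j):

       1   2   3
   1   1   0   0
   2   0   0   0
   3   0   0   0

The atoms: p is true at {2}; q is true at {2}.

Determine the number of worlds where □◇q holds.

1: successors {1}; ◇q there: 1:F. ✗
2: no successors, so □◇q holds vacuously. ✓
3: no successors, so □◇q holds vacuously. ✓
Satisfying worlds: {2, 3}.

2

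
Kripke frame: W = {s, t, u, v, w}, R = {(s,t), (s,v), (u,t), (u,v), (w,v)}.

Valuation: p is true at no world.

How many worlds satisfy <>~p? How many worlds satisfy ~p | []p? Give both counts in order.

For <>~p:
s: successors {t, v}; ~p there: t:T, v:T. ✓
t: no successors, so <>~p fails. ✗
u: successors {t, v}; ~p there: t:T, v:T. ✓
v: no successors, so <>~p fails. ✗
w: successors {v}; ~p there: v:T. ✓
— 3 worlds.
For ~p | []p:
s: ~p is T, []p is F. ✓
t: ~p is T, []p is T. ✓
u: ~p is T, []p is F. ✓
v: ~p is T, []p is T. ✓
w: ~p is T, []p is F. ✓
— 5 worlds.

3 and 5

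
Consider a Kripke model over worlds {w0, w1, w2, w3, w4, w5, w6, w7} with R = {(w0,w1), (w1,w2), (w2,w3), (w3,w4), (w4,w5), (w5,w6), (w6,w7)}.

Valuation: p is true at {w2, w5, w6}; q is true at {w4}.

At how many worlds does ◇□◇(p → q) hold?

4

w0: successors {w1}; □◇(p → q) there: w1:T. ✓
w1: successors {w2}; □◇(p → q) there: w2:T. ✓
w2: successors {w3}; □◇(p → q) there: w3:F. ✗
w3: successors {w4}; □◇(p → q) there: w4:F. ✗
w4: successors {w5}; □◇(p → q) there: w5:T. ✓
w5: successors {w6}; □◇(p → q) there: w6:F. ✗
w6: successors {w7}; □◇(p → q) there: w7:T. ✓
w7: no successors, so ◇□◇(p → q) fails. ✗
Satisfying worlds: {w0, w1, w4, w6}.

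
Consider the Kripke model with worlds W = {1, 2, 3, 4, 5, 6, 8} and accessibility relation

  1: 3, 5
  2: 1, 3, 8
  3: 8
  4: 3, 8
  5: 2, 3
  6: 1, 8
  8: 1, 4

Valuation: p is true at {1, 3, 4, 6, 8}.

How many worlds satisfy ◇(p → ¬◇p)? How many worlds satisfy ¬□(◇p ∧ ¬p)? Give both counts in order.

2 and 7

For ◇(p → ¬◇p):
1: successors {3, 5}; p → ¬◇p there: 3:F, 5:T. ✓
2: successors {1, 3, 8}; p → ¬◇p there: 1:F, 3:F, 8:F. ✗
3: successors {8}; p → ¬◇p there: 8:F. ✗
4: successors {3, 8}; p → ¬◇p there: 3:F, 8:F. ✗
5: successors {2, 3}; p → ¬◇p there: 2:T, 3:F. ✓
6: successors {1, 8}; p → ¬◇p there: 1:F, 8:F. ✗
8: successors {1, 4}; p → ¬◇p there: 1:F, 4:F. ✗
— 2 worlds.
For ¬□(◇p ∧ ¬p):
1: □(◇p ∧ ¬p) is F. ✓
2: □(◇p ∧ ¬p) is F. ✓
3: □(◇p ∧ ¬p) is F. ✓
4: □(◇p ∧ ¬p) is F. ✓
5: □(◇p ∧ ¬p) is F. ✓
6: □(◇p ∧ ¬p) is F. ✓
8: □(◇p ∧ ¬p) is F. ✓
— 7 worlds.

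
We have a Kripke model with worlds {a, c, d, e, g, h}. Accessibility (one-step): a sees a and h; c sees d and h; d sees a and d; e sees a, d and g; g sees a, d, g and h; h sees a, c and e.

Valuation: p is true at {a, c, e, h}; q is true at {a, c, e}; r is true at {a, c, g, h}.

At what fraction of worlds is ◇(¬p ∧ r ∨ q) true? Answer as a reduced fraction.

a: successors {a, h}; ¬p ∧ r ∨ q there: a:T, h:F. ✓
c: successors {d, h}; ¬p ∧ r ∨ q there: d:F, h:F. ✗
d: successors {a, d}; ¬p ∧ r ∨ q there: a:T, d:F. ✓
e: successors {a, d, g}; ¬p ∧ r ∨ q there: a:T, d:F, g:T. ✓
g: successors {a, d, g, h}; ¬p ∧ r ∨ q there: a:T, d:F, g:T, h:F. ✓
h: successors {a, c, e}; ¬p ∧ r ∨ q there: a:T, c:T, e:T. ✓
That's 5 of 6 worlds, so 5/6.

5/6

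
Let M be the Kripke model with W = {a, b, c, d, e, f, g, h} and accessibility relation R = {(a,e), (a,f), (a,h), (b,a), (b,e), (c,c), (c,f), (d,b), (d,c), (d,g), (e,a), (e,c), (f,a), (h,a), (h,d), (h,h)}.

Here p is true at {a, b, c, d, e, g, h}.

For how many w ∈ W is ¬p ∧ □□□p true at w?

a: ¬p is F, □□□p is F. ✗
b: ¬p is F, □□□p is F. ✗
c: ¬p is F, □□□p is F. ✗
d: ¬p is F, □□□p is F. ✗
e: ¬p is F, □□□p is F. ✗
f: ¬p is T, □□□p is T. ✓
g: ¬p is F, □□□p is T. ✗
h: ¬p is F, □□□p is F. ✗
Satisfying worlds: {f}.

1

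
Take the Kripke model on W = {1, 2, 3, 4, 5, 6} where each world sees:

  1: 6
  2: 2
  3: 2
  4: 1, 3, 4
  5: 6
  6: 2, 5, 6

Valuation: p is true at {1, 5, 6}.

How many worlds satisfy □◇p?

1: successors {6}; ◇p there: 6:T. ✓
2: successors {2}; ◇p there: 2:F. ✗
3: successors {2}; ◇p there: 2:F. ✗
4: successors {1, 3, 4}; ◇p there: 1:T, 3:F, 4:T. ✗
5: successors {6}; ◇p there: 6:T. ✓
6: successors {2, 5, 6}; ◇p there: 2:F, 5:T, 6:T. ✗
Satisfying worlds: {1, 5}.

2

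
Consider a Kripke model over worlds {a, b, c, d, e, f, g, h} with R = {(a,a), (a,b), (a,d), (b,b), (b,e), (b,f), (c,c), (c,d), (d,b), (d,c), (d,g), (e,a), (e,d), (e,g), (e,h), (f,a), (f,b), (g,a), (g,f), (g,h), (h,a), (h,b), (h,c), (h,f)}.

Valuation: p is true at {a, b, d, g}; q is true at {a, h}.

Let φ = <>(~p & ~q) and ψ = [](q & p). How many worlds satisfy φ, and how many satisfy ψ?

For <>(~p & ~q):
a: successors {a, b, d}; ~p & ~q there: a:F, b:F, d:F. ✗
b: successors {b, e, f}; ~p & ~q there: b:F, e:T, f:T. ✓
c: successors {c, d}; ~p & ~q there: c:T, d:F. ✓
d: successors {b, c, g}; ~p & ~q there: b:F, c:T, g:F. ✓
e: successors {a, d, g, h}; ~p & ~q there: a:F, d:F, g:F, h:F. ✗
f: successors {a, b}; ~p & ~q there: a:F, b:F. ✗
g: successors {a, f, h}; ~p & ~q there: a:F, f:T, h:F. ✓
h: successors {a, b, c, f}; ~p & ~q there: a:F, b:F, c:T, f:T. ✓
— 5 worlds.
For [](q & p):
a: successors {a, b, d}; q & p there: a:T, b:F, d:F. ✗
b: successors {b, e, f}; q & p there: b:F, e:F, f:F. ✗
c: successors {c, d}; q & p there: c:F, d:F. ✗
d: successors {b, c, g}; q & p there: b:F, c:F, g:F. ✗
e: successors {a, d, g, h}; q & p there: a:T, d:F, g:F, h:F. ✗
f: successors {a, b}; q & p there: a:T, b:F. ✗
g: successors {a, f, h}; q & p there: a:T, f:F, h:F. ✗
h: successors {a, b, c, f}; q & p there: a:T, b:F, c:F, f:F. ✗
— 0 worlds.

5 and 0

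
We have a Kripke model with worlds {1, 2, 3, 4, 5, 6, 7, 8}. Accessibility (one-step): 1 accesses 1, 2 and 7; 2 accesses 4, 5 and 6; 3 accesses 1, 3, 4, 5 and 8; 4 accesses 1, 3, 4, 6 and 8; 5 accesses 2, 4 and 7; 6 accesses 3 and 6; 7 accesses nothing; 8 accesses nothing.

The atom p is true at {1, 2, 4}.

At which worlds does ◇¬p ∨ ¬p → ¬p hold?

1: ◇¬p ∨ ¬p is T, ¬p is F. ✗
2: ◇¬p ∨ ¬p is T, ¬p is F. ✗
3: ◇¬p ∨ ¬p is T, ¬p is T. ✓
4: ◇¬p ∨ ¬p is T, ¬p is F. ✗
5: ◇¬p ∨ ¬p is T, ¬p is T. ✓
6: ◇¬p ∨ ¬p is T, ¬p is T. ✓
7: ◇¬p ∨ ¬p is T, ¬p is T. ✓
8: ◇¬p ∨ ¬p is T, ¬p is T. ✓

{3, 5, 6, 7, 8}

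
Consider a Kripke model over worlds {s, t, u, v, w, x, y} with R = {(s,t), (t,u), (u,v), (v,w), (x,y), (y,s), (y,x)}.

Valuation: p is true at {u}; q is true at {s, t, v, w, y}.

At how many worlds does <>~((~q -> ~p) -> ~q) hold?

5

s: successors {t}; ~((~q -> ~p) -> ~q) there: t:T. ✓
t: successors {u}; ~((~q -> ~p) -> ~q) there: u:F. ✗
u: successors {v}; ~((~q -> ~p) -> ~q) there: v:T. ✓
v: successors {w}; ~((~q -> ~p) -> ~q) there: w:T. ✓
w: no successors, so <>~((~q -> ~p) -> ~q) fails. ✗
x: successors {y}; ~((~q -> ~p) -> ~q) there: y:T. ✓
y: successors {s, x}; ~((~q -> ~p) -> ~q) there: s:T, x:F. ✓
Satisfying worlds: {s, u, v, x, y}.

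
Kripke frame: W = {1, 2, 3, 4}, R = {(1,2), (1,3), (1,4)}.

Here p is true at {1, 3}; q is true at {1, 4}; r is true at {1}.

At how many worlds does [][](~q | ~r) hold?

4

1: successors {2, 3, 4}; [](~q | ~r) there: 2:T, 3:T, 4:T. ✓
2: no successors, so [][](~q | ~r) holds vacuously. ✓
3: no successors, so [][](~q | ~r) holds vacuously. ✓
4: no successors, so [][](~q | ~r) holds vacuously. ✓
Satisfying worlds: {1, 2, 3, 4}.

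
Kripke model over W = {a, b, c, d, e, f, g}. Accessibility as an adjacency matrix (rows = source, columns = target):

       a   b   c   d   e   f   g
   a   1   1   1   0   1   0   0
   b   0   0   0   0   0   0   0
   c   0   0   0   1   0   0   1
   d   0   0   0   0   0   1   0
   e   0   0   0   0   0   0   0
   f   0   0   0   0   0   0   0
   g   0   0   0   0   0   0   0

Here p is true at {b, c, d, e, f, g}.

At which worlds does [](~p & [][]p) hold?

{b, e, f, g}

a: successors {a, b, c, e}; ~p & [][]p there: a:F, b:F, c:F, e:F. ✗
b: no successors, so [](~p & [][]p) holds vacuously. ✓
c: successors {d, g}; ~p & [][]p there: d:F, g:F. ✗
d: successors {f}; ~p & [][]p there: f:F. ✗
e: no successors, so [](~p & [][]p) holds vacuously. ✓
f: no successors, so [](~p & [][]p) holds vacuously. ✓
g: no successors, so [](~p & [][]p) holds vacuously. ✓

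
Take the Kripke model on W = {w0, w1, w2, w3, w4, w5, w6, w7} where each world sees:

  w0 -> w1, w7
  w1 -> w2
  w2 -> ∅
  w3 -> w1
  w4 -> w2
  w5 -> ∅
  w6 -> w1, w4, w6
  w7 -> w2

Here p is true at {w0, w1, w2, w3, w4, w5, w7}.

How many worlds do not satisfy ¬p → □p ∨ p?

1

w0: ¬p is F, □p ∨ p is T. ✓
w1: ¬p is F, □p ∨ p is T. ✓
w2: ¬p is F, □p ∨ p is T. ✓
w3: ¬p is F, □p ∨ p is T. ✓
w4: ¬p is F, □p ∨ p is T. ✓
w5: ¬p is F, □p ∨ p is T. ✓
w6: ¬p is T, □p ∨ p is F. ✗
w7: ¬p is F, □p ∨ p is T. ✓
Satisfying worlds: {w0, w1, w2, w3, w4, w5, w7}.
So ¬p → □p ∨ p fails at the other 1 world.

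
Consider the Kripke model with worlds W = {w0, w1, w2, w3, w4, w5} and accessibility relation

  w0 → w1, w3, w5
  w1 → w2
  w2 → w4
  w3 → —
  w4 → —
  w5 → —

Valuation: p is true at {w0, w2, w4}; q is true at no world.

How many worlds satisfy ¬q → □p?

5

w0: ¬q is T, □p is F. ✗
w1: ¬q is T, □p is T. ✓
w2: ¬q is T, □p is T. ✓
w3: ¬q is T, □p is T. ✓
w4: ¬q is T, □p is T. ✓
w5: ¬q is T, □p is T. ✓
Satisfying worlds: {w1, w2, w3, w4, w5}.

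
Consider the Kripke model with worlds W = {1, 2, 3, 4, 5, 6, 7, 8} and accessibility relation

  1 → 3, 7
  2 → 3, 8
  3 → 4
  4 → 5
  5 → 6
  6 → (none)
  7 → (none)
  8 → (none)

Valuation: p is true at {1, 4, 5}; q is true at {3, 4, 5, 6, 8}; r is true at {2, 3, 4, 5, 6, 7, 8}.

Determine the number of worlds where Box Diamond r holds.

1: successors {3, 7}; Diamond r there: 3:T, 7:F. ✗
2: successors {3, 8}; Diamond r there: 3:T, 8:F. ✗
3: successors {4}; Diamond r there: 4:T. ✓
4: successors {5}; Diamond r there: 5:T. ✓
5: successors {6}; Diamond r there: 6:F. ✗
6: no successors, so Box Diamond r holds vacuously. ✓
7: no successors, so Box Diamond r holds vacuously. ✓
8: no successors, so Box Diamond r holds vacuously. ✓
Satisfying worlds: {3, 4, 6, 7, 8}.

5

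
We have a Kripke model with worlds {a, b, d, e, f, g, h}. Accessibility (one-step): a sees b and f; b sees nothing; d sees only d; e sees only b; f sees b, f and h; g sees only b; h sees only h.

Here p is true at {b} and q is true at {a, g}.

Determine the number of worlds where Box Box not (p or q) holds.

5

a: successors {b, f}; Box not (p or q) there: b:T, f:F. ✗
b: no successors, so Box Box not (p or q) holds vacuously. ✓
d: successors {d}; Box not (p or q) there: d:T. ✓
e: successors {b}; Box not (p or q) there: b:T. ✓
f: successors {b, f, h}; Box not (p or q) there: b:T, f:F, h:T. ✗
g: successors {b}; Box not (p or q) there: b:T. ✓
h: successors {h}; Box not (p or q) there: h:T. ✓
Satisfying worlds: {b, d, e, g, h}.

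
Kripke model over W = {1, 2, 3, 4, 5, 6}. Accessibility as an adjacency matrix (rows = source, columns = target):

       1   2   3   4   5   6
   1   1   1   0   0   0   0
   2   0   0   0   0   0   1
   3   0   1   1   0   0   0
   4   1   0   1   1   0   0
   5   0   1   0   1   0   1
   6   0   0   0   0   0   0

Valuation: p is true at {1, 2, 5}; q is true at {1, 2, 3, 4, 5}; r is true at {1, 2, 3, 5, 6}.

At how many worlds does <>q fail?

1: successors {1, 2}; q there: 1:T, 2:T. ✓
2: successors {6}; q there: 6:F. ✗
3: successors {2, 3}; q there: 2:T, 3:T. ✓
4: successors {1, 3, 4}; q there: 1:T, 3:T, 4:T. ✓
5: successors {2, 4, 6}; q there: 2:T, 4:T, 6:F. ✓
6: no successors, so <>q fails. ✗
Satisfying worlds: {1, 3, 4, 5}.
So <>q fails at the other 2 worlds.

2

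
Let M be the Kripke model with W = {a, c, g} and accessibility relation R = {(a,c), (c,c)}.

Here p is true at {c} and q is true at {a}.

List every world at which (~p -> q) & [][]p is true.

{a, c}

a: ~p -> q is T, [][]p is T. ✓
c: ~p -> q is T, [][]p is T. ✓
g: ~p -> q is F, [][]p is T. ✗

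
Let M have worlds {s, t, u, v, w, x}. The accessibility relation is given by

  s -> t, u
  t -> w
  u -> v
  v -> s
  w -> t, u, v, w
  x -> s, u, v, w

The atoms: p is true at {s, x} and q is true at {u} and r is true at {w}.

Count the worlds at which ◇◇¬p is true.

s: successors {t, u}; ◇¬p there: t:T, u:T. ✓
t: successors {w}; ◇¬p there: w:T. ✓
u: successors {v}; ◇¬p there: v:F. ✗
v: successors {s}; ◇¬p there: s:T. ✓
w: successors {t, u, v, w}; ◇¬p there: t:T, u:T, v:F, w:T. ✓
x: successors {s, u, v, w}; ◇¬p there: s:T, u:T, v:F, w:T. ✓
Satisfying worlds: {s, t, v, w, x}.

5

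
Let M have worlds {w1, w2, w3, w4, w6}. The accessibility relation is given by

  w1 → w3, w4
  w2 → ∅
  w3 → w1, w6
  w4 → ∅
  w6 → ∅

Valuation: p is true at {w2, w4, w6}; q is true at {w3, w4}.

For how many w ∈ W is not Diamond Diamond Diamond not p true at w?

w1: Diamond Diamond Diamond not p is T. ✗
w2: Diamond Diamond Diamond not p is F. ✓
w3: Diamond Diamond Diamond not p is T. ✗
w4: Diamond Diamond Diamond not p is F. ✓
w6: Diamond Diamond Diamond not p is F. ✓
Satisfying worlds: {w2, w4, w6}.

3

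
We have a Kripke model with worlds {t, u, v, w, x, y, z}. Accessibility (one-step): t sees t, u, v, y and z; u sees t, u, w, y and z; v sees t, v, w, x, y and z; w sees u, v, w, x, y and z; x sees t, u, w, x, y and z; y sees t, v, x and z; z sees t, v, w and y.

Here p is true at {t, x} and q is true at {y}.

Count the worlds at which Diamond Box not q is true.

6

t: successors {t, u, v, y, z}; Box not q there: t:F, u:F, v:F, y:T, z:F. ✓
u: successors {t, u, w, y, z}; Box not q there: t:F, u:F, w:F, y:T, z:F. ✓
v: successors {t, v, w, x, y, z}; Box not q there: t:F, v:F, w:F, x:F, y:T, z:F. ✓
w: successors {u, v, w, x, y, z}; Box not q there: u:F, v:F, w:F, x:F, y:T, z:F. ✓
x: successors {t, u, w, x, y, z}; Box not q there: t:F, u:F, w:F, x:F, y:T, z:F. ✓
y: successors {t, v, x, z}; Box not q there: t:F, v:F, x:F, z:F. ✗
z: successors {t, v, w, y}; Box not q there: t:F, v:F, w:F, y:T. ✓
Satisfying worlds: {t, u, v, w, x, z}.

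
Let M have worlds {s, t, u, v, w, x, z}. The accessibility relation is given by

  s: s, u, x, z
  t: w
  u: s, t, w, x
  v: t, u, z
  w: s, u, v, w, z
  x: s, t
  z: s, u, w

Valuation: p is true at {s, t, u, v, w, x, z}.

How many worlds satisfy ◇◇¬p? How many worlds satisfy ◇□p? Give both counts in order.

0 and 7

For ◇◇¬p:
s: successors {s, u, x, z}; ◇¬p there: s:F, u:F, x:F, z:F. ✗
t: successors {w}; ◇¬p there: w:F. ✗
u: successors {s, t, w, x}; ◇¬p there: s:F, t:F, w:F, x:F. ✗
v: successors {t, u, z}; ◇¬p there: t:F, u:F, z:F. ✗
w: successors {s, u, v, w, z}; ◇¬p there: s:F, u:F, v:F, w:F, z:F. ✗
x: successors {s, t}; ◇¬p there: s:F, t:F. ✗
z: successors {s, u, w}; ◇¬p there: s:F, u:F, w:F. ✗
— 0 worlds.
For ◇□p:
s: successors {s, u, x, z}; □p there: s:T, u:T, x:T, z:T. ✓
t: successors {w}; □p there: w:T. ✓
u: successors {s, t, w, x}; □p there: s:T, t:T, w:T, x:T. ✓
v: successors {t, u, z}; □p there: t:T, u:T, z:T. ✓
w: successors {s, u, v, w, z}; □p there: s:T, u:T, v:T, w:T, z:T. ✓
x: successors {s, t}; □p there: s:T, t:T. ✓
z: successors {s, u, w}; □p there: s:T, u:T, w:T. ✓
— 7 worlds.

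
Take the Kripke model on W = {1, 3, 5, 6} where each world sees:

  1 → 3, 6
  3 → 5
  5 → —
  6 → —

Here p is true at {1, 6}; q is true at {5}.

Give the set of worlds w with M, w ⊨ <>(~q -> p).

{1, 3}

1: successors {3, 6}; ~q -> p there: 3:F, 6:T. ✓
3: successors {5}; ~q -> p there: 5:T. ✓
5: no successors, so <>(~q -> p) fails. ✗
6: no successors, so <>(~q -> p) fails. ✗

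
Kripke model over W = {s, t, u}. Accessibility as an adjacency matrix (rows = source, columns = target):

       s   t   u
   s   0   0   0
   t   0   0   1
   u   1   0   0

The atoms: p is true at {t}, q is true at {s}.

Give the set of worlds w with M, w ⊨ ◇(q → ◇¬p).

{t}

s: no successors, so ◇(q → ◇¬p) fails. ✗
t: successors {u}; q → ◇¬p there: u:T. ✓
u: successors {s}; q → ◇¬p there: s:F. ✗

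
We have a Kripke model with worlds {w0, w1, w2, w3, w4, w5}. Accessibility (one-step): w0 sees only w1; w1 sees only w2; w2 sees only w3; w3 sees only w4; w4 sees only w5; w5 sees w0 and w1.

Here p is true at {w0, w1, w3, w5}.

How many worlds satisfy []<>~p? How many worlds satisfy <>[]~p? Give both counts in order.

For []<>~p:
w0: successors {w1}; <>~p there: w1:T. ✓
w1: successors {w2}; <>~p there: w2:F. ✗
w2: successors {w3}; <>~p there: w3:T. ✓
w3: successors {w4}; <>~p there: w4:F. ✗
w4: successors {w5}; <>~p there: w5:F. ✗
w5: successors {w0, w1}; <>~p there: w0:F, w1:T. ✗
— 2 worlds.
For <>[]~p:
w0: successors {w1}; []~p there: w1:T. ✓
w1: successors {w2}; []~p there: w2:F. ✗
w2: successors {w3}; []~p there: w3:T. ✓
w3: successors {w4}; []~p there: w4:F. ✗
w4: successors {w5}; []~p there: w5:F. ✗
w5: successors {w0, w1}; []~p there: w0:F, w1:T. ✓
— 3 worlds.

2 and 3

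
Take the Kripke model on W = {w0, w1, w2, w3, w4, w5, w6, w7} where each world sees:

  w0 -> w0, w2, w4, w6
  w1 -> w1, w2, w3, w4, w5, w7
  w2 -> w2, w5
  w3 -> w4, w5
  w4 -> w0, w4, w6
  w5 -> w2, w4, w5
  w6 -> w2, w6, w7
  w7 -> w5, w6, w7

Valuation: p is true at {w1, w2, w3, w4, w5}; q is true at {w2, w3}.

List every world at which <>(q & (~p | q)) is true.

w0: successors {w0, w2, w4, w6}; q & (~p | q) there: w0:F, w2:T, w4:F, w6:F. ✓
w1: successors {w1, w2, w3, w4, w5, w7}; q & (~p | q) there: w1:F, w2:T, w3:T, w4:F, w5:F, w7:F. ✓
w2: successors {w2, w5}; q & (~p | q) there: w2:T, w5:F. ✓
w3: successors {w4, w5}; q & (~p | q) there: w4:F, w5:F. ✗
w4: successors {w0, w4, w6}; q & (~p | q) there: w0:F, w4:F, w6:F. ✗
w5: successors {w2, w4, w5}; q & (~p | q) there: w2:T, w4:F, w5:F. ✓
w6: successors {w2, w6, w7}; q & (~p | q) there: w2:T, w6:F, w7:F. ✓
w7: successors {w5, w6, w7}; q & (~p | q) there: w5:F, w6:F, w7:F. ✗

{w0, w1, w2, w5, w6}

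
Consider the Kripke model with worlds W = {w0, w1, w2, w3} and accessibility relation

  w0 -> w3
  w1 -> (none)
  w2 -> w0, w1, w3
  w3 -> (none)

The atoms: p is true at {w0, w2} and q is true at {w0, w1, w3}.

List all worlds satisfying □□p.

{w0, w1, w3}

w0: successors {w3}; □p there: w3:T. ✓
w1: no successors, so □□p holds vacuously. ✓
w2: successors {w0, w1, w3}; □p there: w0:F, w1:T, w3:T. ✗
w3: no successors, so □□p holds vacuously. ✓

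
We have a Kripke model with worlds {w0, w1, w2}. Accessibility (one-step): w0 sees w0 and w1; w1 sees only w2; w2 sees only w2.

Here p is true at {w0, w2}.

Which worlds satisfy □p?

{w1, w2}

w0: successors {w0, w1}; p there: w0:T, w1:F. ✗
w1: successors {w2}; p there: w2:T. ✓
w2: successors {w2}; p there: w2:T. ✓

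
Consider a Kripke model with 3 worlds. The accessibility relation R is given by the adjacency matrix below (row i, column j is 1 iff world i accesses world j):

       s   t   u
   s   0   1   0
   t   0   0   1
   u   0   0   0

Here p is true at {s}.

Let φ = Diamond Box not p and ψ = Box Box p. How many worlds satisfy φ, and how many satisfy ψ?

2 and 2

For Diamond Box not p:
s: successors {t}; Box not p there: t:T. ✓
t: successors {u}; Box not p there: u:T. ✓
u: no successors, so Diamond Box not p fails. ✗
— 2 worlds.
For Box Box p:
s: successors {t}; Box p there: t:F. ✗
t: successors {u}; Box p there: u:T. ✓
u: no successors, so Box Box p holds vacuously. ✓
— 2 worlds.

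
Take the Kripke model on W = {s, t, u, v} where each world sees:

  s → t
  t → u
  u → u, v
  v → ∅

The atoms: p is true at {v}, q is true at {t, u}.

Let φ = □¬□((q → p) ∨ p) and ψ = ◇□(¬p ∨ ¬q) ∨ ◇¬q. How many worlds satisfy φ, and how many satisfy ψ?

3 and 3

For □¬□((q → p) ∨ p):
s: successors {t}; ¬□((q → p) ∨ p) there: t:T. ✓
t: successors {u}; ¬□((q → p) ∨ p) there: u:T. ✓
u: successors {u, v}; ¬□((q → p) ∨ p) there: u:T, v:F. ✗
v: no successors, so □¬□((q → p) ∨ p) holds vacuously. ✓
— 3 worlds.
For ◇□(¬p ∨ ¬q) ∨ ◇¬q:
s: ◇□(¬p ∨ ¬q) is T, ◇¬q is F. ✓
t: ◇□(¬p ∨ ¬q) is T, ◇¬q is F. ✓
u: ◇□(¬p ∨ ¬q) is T, ◇¬q is T. ✓
v: ◇□(¬p ∨ ¬q) is F, ◇¬q is F. ✗
— 3 worlds.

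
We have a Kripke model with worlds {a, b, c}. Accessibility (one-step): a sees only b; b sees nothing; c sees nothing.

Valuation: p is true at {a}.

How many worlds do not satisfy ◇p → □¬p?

0

a: ◇p is F, □¬p is T. ✓
b: ◇p is F, □¬p is T. ✓
c: ◇p is F, □¬p is T. ✓
Satisfying worlds: {a, b, c}.
So ◇p → □¬p fails at the other 0 worlds.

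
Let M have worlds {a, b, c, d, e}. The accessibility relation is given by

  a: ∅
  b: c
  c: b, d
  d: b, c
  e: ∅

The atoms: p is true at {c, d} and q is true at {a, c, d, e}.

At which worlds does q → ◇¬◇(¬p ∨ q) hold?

a: q is T, ◇¬◇(¬p ∨ q) is F. ✗
b: q is F, ◇¬◇(¬p ∨ q) is F. ✓
c: q is T, ◇¬◇(¬p ∨ q) is F. ✗
d: q is T, ◇¬◇(¬p ∨ q) is F. ✗
e: q is T, ◇¬◇(¬p ∨ q) is F. ✗

{b}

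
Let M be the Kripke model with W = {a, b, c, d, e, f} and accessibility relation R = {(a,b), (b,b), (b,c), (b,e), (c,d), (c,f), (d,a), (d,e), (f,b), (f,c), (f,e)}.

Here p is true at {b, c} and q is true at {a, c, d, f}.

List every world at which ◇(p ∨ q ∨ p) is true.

a: successors {b}; p ∨ q ∨ p there: b:T. ✓
b: successors {b, c, e}; p ∨ q ∨ p there: b:T, c:T, e:F. ✓
c: successors {d, f}; p ∨ q ∨ p there: d:T, f:T. ✓
d: successors {a, e}; p ∨ q ∨ p there: a:T, e:F. ✓
e: no successors, so ◇(p ∨ q ∨ p) fails. ✗
f: successors {b, c, e}; p ∨ q ∨ p there: b:T, c:T, e:F. ✓

{a, b, c, d, f}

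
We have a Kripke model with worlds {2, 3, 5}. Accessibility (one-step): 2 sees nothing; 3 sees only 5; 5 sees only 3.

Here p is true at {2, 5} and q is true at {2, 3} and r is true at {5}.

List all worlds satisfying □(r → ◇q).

{2, 3, 5}

2: no successors, so □(r → ◇q) holds vacuously. ✓
3: successors {5}; r → ◇q there: 5:T. ✓
5: successors {3}; r → ◇q there: 3:T. ✓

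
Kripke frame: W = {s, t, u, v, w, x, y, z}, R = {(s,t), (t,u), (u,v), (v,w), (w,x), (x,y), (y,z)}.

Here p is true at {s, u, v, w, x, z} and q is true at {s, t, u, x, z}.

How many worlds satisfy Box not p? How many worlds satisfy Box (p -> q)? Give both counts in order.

3 and 6

For Box not p:
s: successors {t}; not p there: t:T. ✓
t: successors {u}; not p there: u:F. ✗
u: successors {v}; not p there: v:F. ✗
v: successors {w}; not p there: w:F. ✗
w: successors {x}; not p there: x:F. ✗
x: successors {y}; not p there: y:T. ✓
y: successors {z}; not p there: z:F. ✗
z: no successors, so Box not p holds vacuously. ✓
— 3 worlds.
For Box (p -> q):
s: successors {t}; p -> q there: t:T. ✓
t: successors {u}; p -> q there: u:T. ✓
u: successors {v}; p -> q there: v:F. ✗
v: successors {w}; p -> q there: w:F. ✗
w: successors {x}; p -> q there: x:T. ✓
x: successors {y}; p -> q there: y:T. ✓
y: successors {z}; p -> q there: z:T. ✓
z: no successors, so Box (p -> q) holds vacuously. ✓
— 6 worlds.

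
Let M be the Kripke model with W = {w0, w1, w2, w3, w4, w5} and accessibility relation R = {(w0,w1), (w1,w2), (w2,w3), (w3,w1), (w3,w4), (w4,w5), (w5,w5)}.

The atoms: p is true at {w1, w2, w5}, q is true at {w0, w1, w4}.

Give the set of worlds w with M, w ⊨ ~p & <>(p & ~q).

w0: ~p is T, <>(p & ~q) is F. ✗
w1: ~p is F, <>(p & ~q) is T. ✗
w2: ~p is F, <>(p & ~q) is F. ✗
w3: ~p is T, <>(p & ~q) is F. ✗
w4: ~p is T, <>(p & ~q) is T. ✓
w5: ~p is F, <>(p & ~q) is T. ✗

{w4}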